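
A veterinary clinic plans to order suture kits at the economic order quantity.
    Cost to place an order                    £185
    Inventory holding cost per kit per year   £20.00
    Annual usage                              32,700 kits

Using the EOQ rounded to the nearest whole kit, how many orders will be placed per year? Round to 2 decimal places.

Optimal lot size Q* = (2 × 32,700 × £185 / £20)^½ ≈ 777.79 → Q = 778
Orders per year = D/Q = 32,700 / 778 = 42.031

42.03 orders per year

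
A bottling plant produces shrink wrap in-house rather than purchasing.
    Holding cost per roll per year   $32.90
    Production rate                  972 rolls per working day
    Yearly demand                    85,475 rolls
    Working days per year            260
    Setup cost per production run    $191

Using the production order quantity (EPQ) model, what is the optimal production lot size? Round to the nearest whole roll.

Daily demand d = 85,475/260 = 328.750; p = 972; 1 − d/p = 0.66178
EPQ = √(2DS / (H(1 − d/p)))
    = √(2 × 85,475 × 191 / (32.9 × 0.66178)) ≈ 1,224.61

1,225 rolls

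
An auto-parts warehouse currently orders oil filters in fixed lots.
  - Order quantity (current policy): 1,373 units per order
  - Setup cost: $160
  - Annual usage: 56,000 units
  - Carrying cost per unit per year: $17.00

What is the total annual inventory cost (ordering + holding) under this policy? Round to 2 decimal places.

$18,196.36

Orders/yr = 56,000/1,373 = 40.787; ordering cost = 40.787 × $160 = $6,525.86
Average inventory = 1,373/2 = 686.5; holding cost = 686.5 × $17 = $11,670.50
Total = $6,525.86 + $11,670.50 = $18,196.36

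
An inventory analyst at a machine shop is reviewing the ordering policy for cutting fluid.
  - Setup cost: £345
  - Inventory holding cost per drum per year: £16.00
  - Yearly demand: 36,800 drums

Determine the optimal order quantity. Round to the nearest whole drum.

Q* = √(2·D·S / H) = √(2·36,800·345 / 16) = √1,587,000.0 ≈ 1,259.76

1,260 drums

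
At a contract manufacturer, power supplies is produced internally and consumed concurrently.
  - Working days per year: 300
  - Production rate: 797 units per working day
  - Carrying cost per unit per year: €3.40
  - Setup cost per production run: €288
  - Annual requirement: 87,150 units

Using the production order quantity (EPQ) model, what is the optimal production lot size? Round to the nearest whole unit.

d = 87,150/300 = 290.5000 units/day;  effective holding cost H(1 − d/p) = 3.4·(1 − 290.5000/797) = 2.16073
Q* = √(2DS / H_eff) = √(2·87,150·288 / 2.16073) ≈ 4,819.98

4,820 units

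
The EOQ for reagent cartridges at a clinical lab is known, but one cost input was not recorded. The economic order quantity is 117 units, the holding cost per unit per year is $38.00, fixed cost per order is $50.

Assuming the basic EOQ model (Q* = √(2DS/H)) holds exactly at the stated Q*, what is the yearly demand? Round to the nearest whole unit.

5,202 units per year

From Q* = √(2DS/H) ⇒ Q*² = 2DS/H.
D = Q²H / (2S) = 117² × 38 / (2 × 50) = 5,201.82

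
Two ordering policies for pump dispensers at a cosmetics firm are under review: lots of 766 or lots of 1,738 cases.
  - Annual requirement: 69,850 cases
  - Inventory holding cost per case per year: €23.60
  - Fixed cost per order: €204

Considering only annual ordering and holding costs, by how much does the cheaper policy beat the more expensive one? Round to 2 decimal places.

Annual cost at Q: ordering D·S/Q plus holding Q·H/2.
TC(766) = (69,850/766)×204 + (766/2)×23.6 = €27,641.15
TC(1,738) = (69,850/1,738)×204 + (1,738/2)×23.6 = €28,707.13
|ΔTC| = |€27,641.15 − €28,707.13| = €1,065.98

€1,065.98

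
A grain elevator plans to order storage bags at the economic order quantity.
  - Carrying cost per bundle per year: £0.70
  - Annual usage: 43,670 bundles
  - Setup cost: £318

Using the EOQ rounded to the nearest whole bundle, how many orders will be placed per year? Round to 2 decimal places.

6.93 orders per year

Optimal lot size Q* = (2 × 43,670 × £318 / £0.7)^½ ≈ 6,298.99 → Q = 6,299
N = D/Q = 43,670/6,299 ≈ 6.933 orders/yr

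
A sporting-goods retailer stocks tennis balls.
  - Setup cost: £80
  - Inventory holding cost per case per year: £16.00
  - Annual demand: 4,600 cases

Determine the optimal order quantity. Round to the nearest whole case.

214 cases

2DS/H = 2·4,600·80/16 = 46,000.00
EOQ = √46,000.00 ≈ 214.48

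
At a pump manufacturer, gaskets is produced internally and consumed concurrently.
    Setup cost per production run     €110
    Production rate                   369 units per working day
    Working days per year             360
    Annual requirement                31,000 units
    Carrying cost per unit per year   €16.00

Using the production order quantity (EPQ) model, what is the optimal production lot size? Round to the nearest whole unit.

Daily demand d = 31,000/360 = 86.111; p = 369; 1 − d/p = 0.76664
EPQ = √(2DS / (H(1 − d/p)))
    = √(2 × 31,000 × 110 / (16 × 0.76664)) ≈ 745.65

746 units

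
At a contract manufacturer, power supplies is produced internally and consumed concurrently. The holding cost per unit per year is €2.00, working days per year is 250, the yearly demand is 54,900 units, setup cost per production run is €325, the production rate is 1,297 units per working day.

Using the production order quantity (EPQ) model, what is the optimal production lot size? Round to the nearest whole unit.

Daily demand d = 54,900/250 = 219.600; p = 1297; 1 − d/p = 0.83069
EPQ = √(2DS / (H(1 − d/p)))
    = √(2 × 54,900 × 325 / (2 × 0.83069)) ≈ 4,634.57

4,635 units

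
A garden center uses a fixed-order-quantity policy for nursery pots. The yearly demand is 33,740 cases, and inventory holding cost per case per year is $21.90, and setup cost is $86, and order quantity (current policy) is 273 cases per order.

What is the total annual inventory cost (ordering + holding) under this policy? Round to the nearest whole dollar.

Orders/yr = 33,740/273 = 123.590; ordering cost = 123.590 × $86 = $10,628.72
Average inventory = 273/2 = 136.5; holding cost = 136.5 × $21.9 = $2,989.35
Total = $10,628.72 + $2,989.35 = $13,618.07

$13,618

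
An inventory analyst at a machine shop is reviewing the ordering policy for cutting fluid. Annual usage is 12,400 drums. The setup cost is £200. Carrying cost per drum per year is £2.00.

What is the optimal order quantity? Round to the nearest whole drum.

EOQ = √(2DS/H) = √(2 × 12,400 × 200 / 2)
    = √(2,480,000.00) ≈ 1,574.80

1,575 drums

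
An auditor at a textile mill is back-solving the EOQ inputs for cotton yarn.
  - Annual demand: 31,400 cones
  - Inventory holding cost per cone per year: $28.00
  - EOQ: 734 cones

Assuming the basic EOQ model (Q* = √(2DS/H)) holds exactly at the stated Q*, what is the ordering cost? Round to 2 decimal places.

$240.21

Since Q* = (2DS/H)^½, squaring gives Q*²·H = 2DS.
S = Q²H / (2D) = 734² × 28 / (2 × 31,400) = 240.2097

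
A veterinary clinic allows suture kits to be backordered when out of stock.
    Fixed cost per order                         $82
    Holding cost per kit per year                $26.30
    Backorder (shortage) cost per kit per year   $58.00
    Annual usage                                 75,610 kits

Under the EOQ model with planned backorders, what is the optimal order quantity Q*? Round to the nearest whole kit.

828 kits

Basic EOQ = √(2·75,610·82/26.3) = 686.647
Backorder adjustment √((H+b)/b) = √((26.3+58)/58) = 1.2056
Q* = 686.647 × 1.2056 ≈ 827.82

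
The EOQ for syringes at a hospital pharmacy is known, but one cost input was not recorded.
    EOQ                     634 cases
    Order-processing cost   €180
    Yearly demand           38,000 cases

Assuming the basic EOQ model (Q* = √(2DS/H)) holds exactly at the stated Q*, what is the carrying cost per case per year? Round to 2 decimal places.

€34.03

Since Q* = (2DS/H)^½, squaring gives Q*²·H = 2DS.
H = 2DS / Q² = 2 × 38,000 × 180 / 634² = 34.0336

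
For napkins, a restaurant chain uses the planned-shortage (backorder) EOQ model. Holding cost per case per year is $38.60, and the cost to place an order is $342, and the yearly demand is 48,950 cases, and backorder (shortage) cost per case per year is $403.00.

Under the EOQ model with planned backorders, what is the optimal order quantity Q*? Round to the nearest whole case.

Q* = √(2DS/H) · √((H + b)/b)
   = √(2 × 48,950 × 342 / 38.6) · √((38.6 + 403) / 403)
   = 931.345 × 1.0468 ≈ 974.93

975 cases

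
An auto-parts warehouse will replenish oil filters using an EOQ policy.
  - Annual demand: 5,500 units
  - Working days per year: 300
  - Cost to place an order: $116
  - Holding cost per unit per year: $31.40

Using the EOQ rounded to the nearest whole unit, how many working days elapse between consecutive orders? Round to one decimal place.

2DS/H = 2·5,500·116/31.4 = 40,636.94
EOQ = √40,636.94 ≈ 201.59 → Q = 202 units
Days between orders = 300 / (D/Q) = 300 / 27.228 ≈ 11.018

11.0 days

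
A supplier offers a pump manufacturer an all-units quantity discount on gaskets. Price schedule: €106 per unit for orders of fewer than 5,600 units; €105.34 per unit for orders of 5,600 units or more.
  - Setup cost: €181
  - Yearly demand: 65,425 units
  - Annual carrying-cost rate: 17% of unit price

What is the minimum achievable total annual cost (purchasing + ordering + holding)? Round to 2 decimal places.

H₁ = 17%×€106 = €18.0200;  H₂ = 17%×€105.34 = €17.9078
EOQ₁ = √(2×65,425×181/18.0200) = 1,146.43  (< 5,600, feasible at tier 1)
EOQ₂ = √(2×65,425×181/17.9078) = 1,150.02  (< 5,600 → use Q = 5,600 at tier-2 price)
TC(tier 1 (EOQ₁), Q≈1,146.4) = €6,955,708.73
TC(tier 2, Q≈5,600.0) = €6,944,125.97
Minimum at tier 2: €6,944,125.97

€6,944,125.97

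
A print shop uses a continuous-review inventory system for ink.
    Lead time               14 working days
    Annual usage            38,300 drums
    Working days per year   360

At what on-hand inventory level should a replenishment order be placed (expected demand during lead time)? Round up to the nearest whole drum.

1,490 drums

Daily demand d = 38,300 / 360 = 106.389 drums/day
Demand during lead time = 106.389 × 14 = 1,489.44
Reorder point = 1,489.44 → round up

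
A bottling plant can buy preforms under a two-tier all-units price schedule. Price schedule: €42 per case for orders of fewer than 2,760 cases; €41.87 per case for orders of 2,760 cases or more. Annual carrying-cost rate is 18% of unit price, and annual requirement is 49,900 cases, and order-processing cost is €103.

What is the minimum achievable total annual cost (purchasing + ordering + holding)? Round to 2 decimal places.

€2,101,575.72

H₁ = 18%×€42 = €7.5600;  H₂ = 18%×€41.87 = €7.5366
EOQ₁ = √(2×49,900×103/7.5600) = 1,166.07  (< 2,760, feasible at tier 1)
EOQ₂ = √(2×49,900×103/7.5366) = 1,167.87  (< 2,760 → use Q = 2,760 at tier-2 price)
TC(tier 1 (EOQ₁), Q≈1,166.1) = €2,104,615.46
TC(tier 2, Q≈2,760.0) = €2,101,575.72
Minimum at tier 2: €2,101,575.72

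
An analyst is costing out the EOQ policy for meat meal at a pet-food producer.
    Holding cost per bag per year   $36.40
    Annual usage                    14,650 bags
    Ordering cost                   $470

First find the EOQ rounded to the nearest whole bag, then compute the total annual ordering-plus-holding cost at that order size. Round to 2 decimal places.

$22,388.93

2DS/H = 2·14,650·470/36.4 = 378,324.18
EOQ = √378,324.18 ≈ 615.08 → Q = 615 bags
Orders/yr = 14,650/615 = 23.821; ordering cost = 23.821 × $470 = $11,195.93
Average inventory = 615/2 = 307.5; holding cost = 307.5 × $36.4 = $11,193.00
Total = $11,195.93 + $11,193.00 = $22,388.93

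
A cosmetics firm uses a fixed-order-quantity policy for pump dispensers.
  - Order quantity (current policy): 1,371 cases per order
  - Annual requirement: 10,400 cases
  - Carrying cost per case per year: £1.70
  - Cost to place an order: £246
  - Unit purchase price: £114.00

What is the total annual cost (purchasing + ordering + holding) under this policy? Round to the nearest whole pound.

Annual ordering cost = (D/Q)·S = (10,400/1,371) × 246 = £1,866.08
Annual holding cost  = (Q/2)·H = (1,371/2) × 1.7 = £1,165.35
Purchase cost = D·C = 10,400 × 114 = £1,185,600.00
Total = £1,866.08 + £1,165.35 + £1,185,600.00 = £1,188,631.43

£1,188,631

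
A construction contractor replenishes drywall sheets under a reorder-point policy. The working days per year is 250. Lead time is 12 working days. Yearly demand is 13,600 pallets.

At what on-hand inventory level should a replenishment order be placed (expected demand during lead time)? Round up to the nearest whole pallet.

Daily demand d = 13,600 / 250 = 54.400 pallets/day
Demand during lead time = 54.400 × 12 = 652.80
Reorder point = 652.80 → round up

653 pallets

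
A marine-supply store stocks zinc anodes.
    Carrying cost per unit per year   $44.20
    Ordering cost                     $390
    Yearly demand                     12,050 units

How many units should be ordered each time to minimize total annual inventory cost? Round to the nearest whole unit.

Q* = √(2·D·S / H) = √(2·12,050·390 / 44.2) = √212,647.1 ≈ 461.14

461 units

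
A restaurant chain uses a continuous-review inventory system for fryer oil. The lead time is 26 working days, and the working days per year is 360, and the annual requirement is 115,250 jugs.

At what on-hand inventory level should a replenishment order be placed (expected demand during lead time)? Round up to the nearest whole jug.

8,324 jugs

Daily demand d = 115,250 / 360 = 320.139 jugs/day
Demand during lead time = 320.139 × 26 = 8,323.61
Reorder point = 8,323.61 → round up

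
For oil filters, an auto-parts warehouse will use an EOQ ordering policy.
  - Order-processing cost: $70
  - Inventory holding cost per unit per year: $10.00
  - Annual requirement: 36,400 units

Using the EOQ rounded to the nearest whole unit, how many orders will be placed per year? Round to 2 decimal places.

50.98 orders per year

Optimal lot size Q* = (2 × 36,400 × $70 / $10)^½ ≈ 713.86 → Q = 714
Orders per year = D/Q = 36,400 / 714 = 50.980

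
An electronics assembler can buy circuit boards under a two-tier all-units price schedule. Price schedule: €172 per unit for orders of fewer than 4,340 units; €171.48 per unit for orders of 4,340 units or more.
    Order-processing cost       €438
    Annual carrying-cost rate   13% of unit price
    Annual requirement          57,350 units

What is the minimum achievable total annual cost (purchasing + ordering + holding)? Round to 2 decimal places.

€9,888,540.37

H₁ = 13%×€172 = €22.3600;  H₂ = 13%×€171.48 = €22.2924
EOQ₁ = √(2×57,350×438/22.3600) = 1,498.94  (< 4,340, feasible at tier 1)
EOQ₂ = √(2×57,350×438/22.2924) = 1,501.21  (< 4,340 → use Q = 4,340 at tier-2 price)
TC(tier 1 (EOQ₁), Q≈1,498.9) = €9,897,716.19
TC(tier 2, Q≈4,340.0) = €9,888,540.37
Minimum at tier 2: €9,888,540.37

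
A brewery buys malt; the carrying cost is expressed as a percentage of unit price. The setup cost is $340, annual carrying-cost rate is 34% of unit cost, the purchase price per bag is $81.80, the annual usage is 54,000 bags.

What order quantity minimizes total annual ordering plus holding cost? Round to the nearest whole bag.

1,149 bags

Holding cost per bag per year: H = 34% × $81.8 = $27.8120
Optimal lot size Q* = (2 × 54,000 × $340 / $27.812)^½ ≈ 1,149.04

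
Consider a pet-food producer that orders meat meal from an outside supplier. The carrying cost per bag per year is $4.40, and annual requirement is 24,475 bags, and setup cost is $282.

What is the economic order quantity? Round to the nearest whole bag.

EOQ = √(2DS/H) = √(2 × 24,475 × 282 / 4.4)
    = √(3,137,250.00) ≈ 1,771.23

1,771 bags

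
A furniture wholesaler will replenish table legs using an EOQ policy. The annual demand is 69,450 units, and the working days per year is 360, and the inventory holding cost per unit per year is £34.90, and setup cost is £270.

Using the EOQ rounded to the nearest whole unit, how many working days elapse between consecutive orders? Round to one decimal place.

5.4 days

Optimal lot size Q* = (2 × 69,450 × £270 / £34.9)^½ ≈ 1,036.62 → Q = 1,037 units
Cycle time = (working days × Q)/D = (360 × 1,037) / 69,450 = 5.375 days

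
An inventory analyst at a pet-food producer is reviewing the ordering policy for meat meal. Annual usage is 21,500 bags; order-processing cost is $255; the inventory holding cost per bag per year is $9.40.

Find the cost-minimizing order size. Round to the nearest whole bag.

EOQ = √(2DS/H) = √(2 × 21,500 × 255 / 9.4)
    = √(1,166,489.36) ≈ 1,080.04

1,080 bags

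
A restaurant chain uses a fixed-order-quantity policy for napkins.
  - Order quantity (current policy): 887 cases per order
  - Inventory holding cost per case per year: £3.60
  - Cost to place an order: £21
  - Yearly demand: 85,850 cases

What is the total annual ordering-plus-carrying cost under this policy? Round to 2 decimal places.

Orders/yr = 85,850/887 = 96.787; ordering cost = 96.787 × £21 = £2,032.53
Average inventory = 887/2 = 443.5; holding cost = 443.5 × £3.6 = £1,596.60
Total = £2,032.53 + £1,596.60 = £3,629.13

£3,629.13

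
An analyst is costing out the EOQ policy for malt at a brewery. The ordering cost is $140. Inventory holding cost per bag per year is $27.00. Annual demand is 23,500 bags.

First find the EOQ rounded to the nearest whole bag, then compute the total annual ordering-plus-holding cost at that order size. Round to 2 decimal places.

$13,328.92

EOQ = √(2DS/H) = √(2 × 23,500 × 140 / 27)
    = √(243,703.70) ≈ 493.66 → Q = 494 bags
Orders/yr = 23,500/494 = 47.571; ordering cost = 47.571 × $140 = $6,659.92
Average inventory = 494/2 = 247; holding cost = 247 × $27 = $6,669.00
Total = $6,659.92 + $6,669.00 = $13,328.92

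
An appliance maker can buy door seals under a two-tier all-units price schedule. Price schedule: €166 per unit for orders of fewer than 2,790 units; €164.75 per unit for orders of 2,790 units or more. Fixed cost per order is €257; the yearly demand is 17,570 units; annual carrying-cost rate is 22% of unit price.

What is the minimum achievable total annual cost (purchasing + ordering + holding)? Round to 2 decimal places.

€2,934,780.71

H₁ = 22%×€166 = €36.5200;  H₂ = 22%×€164.75 = €36.2450
EOQ₁ = √(2×17,570×257/36.5200) = 497.28  (< 2,790, feasible at tier 1)
EOQ₂ = √(2×17,570×257/36.2450) = 499.16  (< 2,790 → use Q = 2,790 at tier-2 price)
TC(tier 1 (EOQ₁), Q≈497.3) = €2,934,780.71
TC(tier 2, Q≈2,790.0) = €2,946,837.73
Minimum at tier 1 (EOQ₁): €2,934,780.71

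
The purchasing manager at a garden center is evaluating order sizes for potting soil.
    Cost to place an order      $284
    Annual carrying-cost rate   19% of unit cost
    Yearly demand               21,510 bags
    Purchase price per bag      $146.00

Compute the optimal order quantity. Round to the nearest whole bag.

Holding cost per bag per year: H = 19% × $146 = $27.7400
Q* = √(2·D·S / H) = √(2·21,510·284 / 27.74) = √440,435.5 ≈ 663.65

664 bags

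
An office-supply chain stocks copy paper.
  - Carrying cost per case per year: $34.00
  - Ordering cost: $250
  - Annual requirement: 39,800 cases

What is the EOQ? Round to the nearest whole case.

765 cases

Optimal lot size Q* = (2 × 39,800 × $250 / $34)^½ ≈ 765.05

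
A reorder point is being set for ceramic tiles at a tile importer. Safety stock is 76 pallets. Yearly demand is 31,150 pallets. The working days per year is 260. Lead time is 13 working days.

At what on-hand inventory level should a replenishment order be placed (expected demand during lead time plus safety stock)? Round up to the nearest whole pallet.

Daily demand d = 31,150 / 260 = 119.808 pallets/day
Demand during lead time = 119.808 × 13 = 1,557.50
Reorder point = 1,557.50 + 76 = 1,633.50 → round up

1,634 pallets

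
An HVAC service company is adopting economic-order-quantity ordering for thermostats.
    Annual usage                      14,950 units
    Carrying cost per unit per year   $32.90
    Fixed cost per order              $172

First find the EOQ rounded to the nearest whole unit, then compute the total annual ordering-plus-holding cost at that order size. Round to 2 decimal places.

$13,007.62

EOQ = √(2DS/H) = √(2 × 14,950 × 172 / 32.9)
    = √(156,316.11) ≈ 395.37 → Q = 395 units
Ordering: D/Q × S = 14,950/395 × $172 = $6,509.87
Holding:  Q/2 × H = 395/2 × $32.9 = $6,497.75
Total = $6,509.87 + $6,497.75 = $13,007.62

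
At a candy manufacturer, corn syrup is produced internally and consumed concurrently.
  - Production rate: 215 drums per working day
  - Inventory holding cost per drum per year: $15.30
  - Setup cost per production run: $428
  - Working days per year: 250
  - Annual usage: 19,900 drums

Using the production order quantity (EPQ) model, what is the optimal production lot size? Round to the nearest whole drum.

1,330 drums

Daily demand d = 19,900/250 = 79.600; p = 215; 1 − d/p = 0.62977
EPQ = √(2DS / (H(1 − d/p)))
    = √(2 × 19,900 × 428 / (15.3 × 0.62977)) ≈ 1,329.62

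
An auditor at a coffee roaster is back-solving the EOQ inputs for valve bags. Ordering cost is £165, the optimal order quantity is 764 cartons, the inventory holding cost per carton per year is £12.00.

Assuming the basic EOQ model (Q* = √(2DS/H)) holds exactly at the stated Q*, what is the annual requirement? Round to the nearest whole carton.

21,225 cartons per year

From Q* = √(2DS/H) ⇒ Q*² = 2DS/H.
D = Q²H / (2S) = 764² × 12 / (2 × 165) = 21,225.31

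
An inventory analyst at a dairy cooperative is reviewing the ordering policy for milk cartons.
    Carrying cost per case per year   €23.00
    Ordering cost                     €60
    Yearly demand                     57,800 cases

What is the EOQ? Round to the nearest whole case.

549 cases

2DS/H = 2·57,800·60/23 = 301,565.22
EOQ = √301,565.22 ≈ 549.15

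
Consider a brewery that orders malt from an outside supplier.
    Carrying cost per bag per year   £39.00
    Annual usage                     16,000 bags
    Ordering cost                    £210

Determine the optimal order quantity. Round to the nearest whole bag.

Optimal lot size Q* = (2 × 16,000 × £210 / £39)^½ ≈ 415.10

415 bags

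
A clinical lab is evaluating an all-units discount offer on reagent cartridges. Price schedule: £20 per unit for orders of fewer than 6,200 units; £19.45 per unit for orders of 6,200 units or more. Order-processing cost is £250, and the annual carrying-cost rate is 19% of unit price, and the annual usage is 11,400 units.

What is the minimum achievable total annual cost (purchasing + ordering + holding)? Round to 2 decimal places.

£232,654.03

H₁ = 19%×£20 = £3.8000;  H₂ = 19%×£19.45 = £3.6955
EOQ₁ = √(2×11,400×250/3.8000) = 1,224.74  (< 6,200, feasible at tier 1)
EOQ₂ = √(2×11,400×250/3.6955) = 1,241.94  (< 6,200 → use Q = 6,200 at tier-2 price)
TC(tier 1 (EOQ₁), Q≈1,224.7) = £232,654.03
TC(tier 2, Q≈6,200.0) = £233,645.73
Minimum at tier 1 (EOQ₁): £232,654.03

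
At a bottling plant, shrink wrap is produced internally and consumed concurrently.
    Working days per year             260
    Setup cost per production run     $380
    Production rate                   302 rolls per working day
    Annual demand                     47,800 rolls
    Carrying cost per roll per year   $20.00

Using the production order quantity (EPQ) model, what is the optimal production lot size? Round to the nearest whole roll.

Daily demand d = 47,800/260 = 183.846; p = 302; 1 − d/p = 0.39124
EPQ = √(2DS / (H(1 − d/p)))
    = √(2 × 47,800 × 380 / (20 × 0.39124)) ≈ 2,154.69

2,155 rolls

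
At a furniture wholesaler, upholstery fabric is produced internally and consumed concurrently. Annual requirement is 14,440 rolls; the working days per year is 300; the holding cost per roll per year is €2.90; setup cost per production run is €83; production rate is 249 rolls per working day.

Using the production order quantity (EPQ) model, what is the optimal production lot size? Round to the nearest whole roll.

Daily demand d = 14,440/300 = 48.133; p = 249; 1 − d/p = 0.80669
EPQ = √(2DS / (H(1 − d/p)))
    = √(2 × 14,440 × 83 / (2.9 × 0.80669)) ≈ 1,012.24

1,012 rolls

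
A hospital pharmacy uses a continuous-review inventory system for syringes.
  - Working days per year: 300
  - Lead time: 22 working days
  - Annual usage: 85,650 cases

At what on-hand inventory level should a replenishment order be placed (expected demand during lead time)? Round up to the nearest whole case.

6,281 cases

Daily demand d = 85,650 / 300 = 285.500 cases/day
Demand during lead time = 285.500 × 22 = 6,281.00
Reorder point = 6,281.00 → round up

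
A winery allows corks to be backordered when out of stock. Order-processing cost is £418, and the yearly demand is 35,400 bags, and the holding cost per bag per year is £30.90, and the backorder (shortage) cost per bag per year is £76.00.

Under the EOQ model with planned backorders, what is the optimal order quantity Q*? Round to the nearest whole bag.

1,161 bags

Q* = √(2DS/H) · √((H + b)/b)
   = √(2 × 35,400 × 418 / 30.9) · √((30.9 + 76) / 76)
   = 978.646 × 1.1860 ≈ 1,160.67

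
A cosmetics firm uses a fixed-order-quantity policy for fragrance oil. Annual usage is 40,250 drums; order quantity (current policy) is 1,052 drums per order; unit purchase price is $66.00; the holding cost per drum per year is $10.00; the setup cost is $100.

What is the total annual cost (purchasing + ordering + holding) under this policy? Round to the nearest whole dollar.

$2,665,586

Annual ordering cost = (D/Q)·S = (40,250/1,052) × 100 = $3,826.05
Annual holding cost  = (Q/2)·H = (1,052/2) × 10 = $5,260.00
Purchase cost = D·C = 40,250 × 66 = $2,656,500.00
Total = $3,826.05 + $5,260.00 + $2,656,500.00 = $2,665,586.05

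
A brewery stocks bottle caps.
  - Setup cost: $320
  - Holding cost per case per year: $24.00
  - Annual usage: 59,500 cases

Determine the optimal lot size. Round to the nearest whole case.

1,260 cases

EOQ = √(2DS/H) = √(2 × 59,500 × 320 / 24)
    = √(1,586,666.67) ≈ 1,259.63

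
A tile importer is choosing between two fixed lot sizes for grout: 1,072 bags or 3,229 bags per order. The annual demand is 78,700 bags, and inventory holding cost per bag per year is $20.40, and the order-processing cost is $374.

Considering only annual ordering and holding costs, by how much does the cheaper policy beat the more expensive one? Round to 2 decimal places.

TC(Q) = (D/Q)S + (Q/2)H
TC(1,072) = (78,700/1,072)×374 + (1,072/2)×20.4 = $38,391.30
TC(3,229) = (78,700/3,229)×374 + (3,229/2)×20.4 = $42,051.25
|ΔTC| = |$38,391.30 − $42,051.25| = $3,659.95

$3,659.95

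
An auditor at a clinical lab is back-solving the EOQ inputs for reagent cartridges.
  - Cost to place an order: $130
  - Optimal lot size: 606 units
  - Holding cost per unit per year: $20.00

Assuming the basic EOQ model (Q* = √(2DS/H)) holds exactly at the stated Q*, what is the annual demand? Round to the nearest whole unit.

28,249 units per year

EOQ relation: Q² = 2DS/H, so rearrange for the unknown.
D = Q²H / (2S) = 606² × 20 / (2 × 130) = 28,248.92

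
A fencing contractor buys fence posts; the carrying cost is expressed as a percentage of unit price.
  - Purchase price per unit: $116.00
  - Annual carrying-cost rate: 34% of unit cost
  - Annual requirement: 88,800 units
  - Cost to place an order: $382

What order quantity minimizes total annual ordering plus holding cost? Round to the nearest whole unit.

1,312 units

Carrying cost H = $116 × 34% = $39.4400/unit/yr
2DS/H = 2·88,800·382/39.44 = 1,720,162.27
EOQ = √1,720,162.27 ≈ 1,311.55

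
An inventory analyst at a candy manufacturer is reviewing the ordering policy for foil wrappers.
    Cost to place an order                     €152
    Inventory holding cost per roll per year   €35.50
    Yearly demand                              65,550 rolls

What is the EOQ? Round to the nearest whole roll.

749 rolls

EOQ = √(2DS/H) = √(2 × 65,550 × 152 / 35.5)
    = √(561,329.58) ≈ 749.22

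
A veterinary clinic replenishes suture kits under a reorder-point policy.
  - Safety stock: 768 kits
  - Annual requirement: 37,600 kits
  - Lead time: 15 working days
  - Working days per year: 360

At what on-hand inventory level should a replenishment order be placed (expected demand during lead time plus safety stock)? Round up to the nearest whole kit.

2,335 kits

Daily demand d = 37,600 / 360 = 104.444 kits/day
Demand during lead time = 104.444 × 15 = 1,566.67
Reorder point = 1,566.67 + 768 = 2,334.67 → round up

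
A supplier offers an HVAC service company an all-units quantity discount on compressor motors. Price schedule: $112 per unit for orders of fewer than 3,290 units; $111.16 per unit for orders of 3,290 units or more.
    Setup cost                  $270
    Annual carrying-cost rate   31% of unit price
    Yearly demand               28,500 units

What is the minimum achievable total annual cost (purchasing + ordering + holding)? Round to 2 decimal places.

$3,215,115.81

H₁ = 31%×$112 = $34.7200;  H₂ = 31%×$111.16 = $34.4596
EOQ₁ = √(2×28,500×270/34.7200) = 665.78  (< 3,290, feasible at tier 1)
EOQ₂ = √(2×28,500×270/34.4596) = 668.29  (< 3,290 → use Q = 3,290 at tier-2 price)
TC(tier 1 (EOQ₁), Q≈665.8) = $3,215,115.81
TC(tier 2, Q≈3,290.0) = $3,227,084.95
Minimum at tier 1 (EOQ₁): $3,215,115.81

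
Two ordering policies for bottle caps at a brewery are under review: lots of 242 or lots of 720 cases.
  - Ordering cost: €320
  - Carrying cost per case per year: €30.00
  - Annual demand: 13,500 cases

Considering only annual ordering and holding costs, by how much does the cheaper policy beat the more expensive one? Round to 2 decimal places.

For each Q, cost = (D/Q)·S + (Q/2)·H.
TC(242) = (13,500/242)×320 + (242/2)×30 = €21,481.24
TC(720) = (13,500/720)×320 + (720/2)×30 = €16,800.00
Cheaper: Q = 720.  Difference = €4,681.24

€4,681.24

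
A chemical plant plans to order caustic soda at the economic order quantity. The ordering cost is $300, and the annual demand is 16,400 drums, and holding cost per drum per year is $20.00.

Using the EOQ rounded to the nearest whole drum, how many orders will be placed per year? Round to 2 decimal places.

23.40 orders per year

Optimal lot size Q* = (2 × 16,400 × $300 / $20)^½ ≈ 701.43 → Q = 701
N = D/Q = 16,400/701 ≈ 23.395 orders/yr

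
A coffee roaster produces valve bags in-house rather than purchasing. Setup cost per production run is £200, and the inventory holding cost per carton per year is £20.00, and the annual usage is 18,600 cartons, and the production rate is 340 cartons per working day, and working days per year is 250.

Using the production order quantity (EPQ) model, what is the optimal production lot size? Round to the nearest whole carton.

d = 18,600/250 = 74.4000 cartons/day;  effective holding cost H(1 − d/p) = 20·(1 − 74.4000/340) = 15.62353
Q* = √(2DS / H_eff) = √(2·18,600·200 / 15.62353) ≈ 690.08

690 cartons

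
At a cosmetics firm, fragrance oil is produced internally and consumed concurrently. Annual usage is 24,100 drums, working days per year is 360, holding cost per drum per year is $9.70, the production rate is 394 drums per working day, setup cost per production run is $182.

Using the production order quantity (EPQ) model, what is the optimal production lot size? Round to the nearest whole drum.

Daily demand d = 24,100/360 = 66.944; p = 394; 1 − d/p = 0.83009
EPQ = √(2DS / (H(1 − d/p)))
    = √(2 × 24,100 × 182 / (9.7 × 0.83009)) ≈ 1,043.78

1,044 drums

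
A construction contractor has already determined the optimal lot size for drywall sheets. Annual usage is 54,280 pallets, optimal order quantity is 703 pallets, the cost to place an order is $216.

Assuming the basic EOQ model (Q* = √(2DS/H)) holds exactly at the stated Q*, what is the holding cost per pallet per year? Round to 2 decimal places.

Since Q* = (2DS/H)^½, squaring gives Q*²·H = 2DS.
H = 2DS / Q² = 2 × 54,280 × 216 / 703² = 47.4475

$47.45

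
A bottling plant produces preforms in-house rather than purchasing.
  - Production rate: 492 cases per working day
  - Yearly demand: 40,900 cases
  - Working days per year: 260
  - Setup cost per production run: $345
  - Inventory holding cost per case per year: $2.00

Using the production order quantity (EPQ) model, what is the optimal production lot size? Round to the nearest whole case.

Daily demand d = 40,900/260 = 157.308; p = 492; 1 − d/p = 0.68027
EPQ = √(2DS / (H(1 − d/p)))
    = √(2 × 40,900 × 345 / (2 × 0.68027)) ≈ 4,554.40

4,554 cases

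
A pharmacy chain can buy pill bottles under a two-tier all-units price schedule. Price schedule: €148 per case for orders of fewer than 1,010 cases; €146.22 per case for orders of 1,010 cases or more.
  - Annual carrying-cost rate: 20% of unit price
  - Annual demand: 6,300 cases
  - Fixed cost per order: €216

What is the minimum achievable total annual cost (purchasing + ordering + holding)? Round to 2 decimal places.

€937,301.55

H₁ = 20%×€148 = €29.6000;  H₂ = 20%×€146.22 = €29.2440
EOQ₁ = √(2×6,300×216/29.6000) = 303.23  (< 1,010, feasible at tier 1)
EOQ₂ = √(2×6,300×216/29.2440) = 305.07  (< 1,010 → use Q = 1,010 at tier-2 price)
TC(tier 1 (EOQ₁), Q≈303.2) = €941,375.49
TC(tier 2, Q≈1,010.0) = €937,301.55
Minimum at tier 2: €937,301.55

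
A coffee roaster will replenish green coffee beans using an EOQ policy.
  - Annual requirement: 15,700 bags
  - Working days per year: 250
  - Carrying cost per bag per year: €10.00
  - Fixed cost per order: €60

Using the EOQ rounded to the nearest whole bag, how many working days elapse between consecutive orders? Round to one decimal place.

6.9 days

EOQ = √(2DS/H) = √(2 × 15,700 × 60 / 10)
    = √(188,400.00) ≈ 434.05 → Q = 434 bags
Days between orders = 250 / (D/Q) = 250 / 36.175 ≈ 6.911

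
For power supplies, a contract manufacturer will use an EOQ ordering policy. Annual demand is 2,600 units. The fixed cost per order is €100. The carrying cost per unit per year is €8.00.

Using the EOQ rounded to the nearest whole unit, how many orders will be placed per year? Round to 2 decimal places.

10.20 orders per year

Q* = √(2·D·S / H) = √(2·2,600·100 / 8) = √65,000.0 ≈ 254.95 → Q = 255
N = D/Q = 2,600/255 ≈ 10.196 orders/yr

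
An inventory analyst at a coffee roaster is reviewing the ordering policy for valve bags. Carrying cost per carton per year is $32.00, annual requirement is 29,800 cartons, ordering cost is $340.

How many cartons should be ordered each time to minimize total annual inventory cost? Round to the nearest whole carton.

Q* = √(2·D·S / H) = √(2·29,800·340 / 32) = √633,250.0 ≈ 795.77

796 cartons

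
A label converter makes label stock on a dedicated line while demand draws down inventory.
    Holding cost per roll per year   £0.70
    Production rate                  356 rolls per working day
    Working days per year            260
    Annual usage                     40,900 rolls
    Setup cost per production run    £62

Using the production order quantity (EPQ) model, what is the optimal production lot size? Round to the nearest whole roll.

3,603 rolls

d = 40,900/260 = 157.3077 rolls/day;  effective holding cost H(1 − d/p) = 0.7·(1 − 157.3077/356) = 0.39069
Q* = √(2DS / H_eff) = √(2·40,900·62 / 0.39069) ≈ 3,602.95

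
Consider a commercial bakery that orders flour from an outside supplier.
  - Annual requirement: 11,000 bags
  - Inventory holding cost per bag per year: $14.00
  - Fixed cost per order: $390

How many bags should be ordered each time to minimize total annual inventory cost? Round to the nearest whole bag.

783 bags

Optimal lot size Q* = (2 × 11,000 × $390 / $14)^½ ≈ 782.85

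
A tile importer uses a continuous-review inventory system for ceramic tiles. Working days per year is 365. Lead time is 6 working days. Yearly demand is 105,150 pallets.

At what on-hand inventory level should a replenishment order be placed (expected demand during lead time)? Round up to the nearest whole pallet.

Daily demand d = 105,150 / 365 = 288.082 pallets/day
Demand during lead time = 288.082 × 6 = 1,728.49
Reorder point = 1,728.49 → round up

1,729 pallets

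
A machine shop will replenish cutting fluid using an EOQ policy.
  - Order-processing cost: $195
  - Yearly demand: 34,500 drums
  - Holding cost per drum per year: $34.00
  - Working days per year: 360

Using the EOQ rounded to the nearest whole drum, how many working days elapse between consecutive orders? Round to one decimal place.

Optimal lot size Q* = (2 × 34,500 × $195 / $34)^½ ≈ 629.07 → Q = 629 drums
Cycle time = (working days × Q)/D = (360 × 629) / 34,500 = 6.563 days

6.6 days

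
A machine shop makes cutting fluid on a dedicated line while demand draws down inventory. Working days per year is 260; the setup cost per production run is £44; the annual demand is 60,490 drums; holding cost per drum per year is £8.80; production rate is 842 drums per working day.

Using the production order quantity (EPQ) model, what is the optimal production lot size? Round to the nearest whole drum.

d = 60,490/260 = 232.6538 drums/day;  effective holding cost H(1 − d/p) = 8.8·(1 − 232.6538/842) = 6.36846
Q* = √(2DS / H_eff) = √(2·60,490·44 / 6.36846) ≈ 914.25

914 drums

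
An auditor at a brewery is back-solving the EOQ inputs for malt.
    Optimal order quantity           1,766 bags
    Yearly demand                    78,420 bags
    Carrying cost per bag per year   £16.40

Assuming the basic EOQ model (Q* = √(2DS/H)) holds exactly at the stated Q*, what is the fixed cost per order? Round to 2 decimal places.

£326.11

Since Q* = (2DS/H)^½, squaring gives Q*²·H = 2DS.
S = Q²H / (2D) = 1,766² × 16.4 / (2 × 78,420) = 326.1132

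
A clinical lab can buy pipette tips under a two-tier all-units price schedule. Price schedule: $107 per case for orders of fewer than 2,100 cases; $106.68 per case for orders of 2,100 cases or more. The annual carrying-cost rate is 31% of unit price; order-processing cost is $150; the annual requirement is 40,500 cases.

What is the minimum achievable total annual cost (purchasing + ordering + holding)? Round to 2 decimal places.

H₁ = 31%×$107 = $33.1700;  H₂ = 31%×$106.68 = $33.0708
EOQ₁ = √(2×40,500×150/33.1700) = 605.22  (< 2,100, feasible at tier 1)
EOQ₂ = √(2×40,500×150/33.0708) = 606.13  (< 2,100 → use Q = 2,100 at tier-2 price)
TC(tier 1 (EOQ₁), Q≈605.2) = $4,353,575.25
TC(tier 2, Q≈2,100.0) = $4,358,157.20
Minimum at tier 1 (EOQ₁): $4,353,575.25

$4,353,575.25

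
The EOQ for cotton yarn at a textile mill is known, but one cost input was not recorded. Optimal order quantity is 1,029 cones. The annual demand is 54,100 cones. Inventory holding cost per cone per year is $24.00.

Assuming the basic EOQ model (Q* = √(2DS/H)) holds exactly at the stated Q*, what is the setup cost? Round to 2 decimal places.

$234.86

From Q* = √(2DS/H) ⇒ Q*² = 2DS/H.
S = Q²H / (2D) = 1,029² × 24 / (2 × 54,100) = 234.8631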